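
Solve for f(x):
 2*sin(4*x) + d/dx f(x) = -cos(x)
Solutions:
 f(x) = C1 - sin(x) + cos(4*x)/2


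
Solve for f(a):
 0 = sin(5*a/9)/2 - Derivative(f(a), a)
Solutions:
 f(a) = C1 - 9*cos(5*a/9)/10


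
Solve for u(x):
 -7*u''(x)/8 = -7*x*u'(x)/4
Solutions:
 u(x) = C1 + C2*erfi(x)


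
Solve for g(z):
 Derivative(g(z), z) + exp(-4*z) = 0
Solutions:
 g(z) = C1 + exp(-4*z)/4


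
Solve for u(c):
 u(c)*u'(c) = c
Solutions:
 u(c) = -sqrt(C1 + c^2)
 u(c) = sqrt(C1 + c^2)


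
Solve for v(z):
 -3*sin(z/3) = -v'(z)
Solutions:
 v(z) = C1 - 9*cos(z/3)


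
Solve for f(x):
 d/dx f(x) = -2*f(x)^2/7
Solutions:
 f(x) = 7/(C1 + 2*x)


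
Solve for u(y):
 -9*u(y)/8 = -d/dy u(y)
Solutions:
 u(y) = C1*exp(9*y/8)


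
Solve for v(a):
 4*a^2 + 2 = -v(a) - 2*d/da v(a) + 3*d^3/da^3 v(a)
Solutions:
 v(a) = C3*exp(a) - 4*a^2 + 16*a + (C1*sin(sqrt(3)*a/6) + C2*cos(sqrt(3)*a/6))*exp(-a/2) - 34


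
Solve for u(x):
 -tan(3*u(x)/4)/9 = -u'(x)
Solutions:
 u(x) = -4*asin(C1*exp(x/12))/3 + 4*pi/3
 u(x) = 4*asin(C1*exp(x/12))/3


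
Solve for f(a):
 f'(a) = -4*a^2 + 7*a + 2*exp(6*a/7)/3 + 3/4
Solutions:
 f(a) = C1 - 4*a^3/3 + 7*a^2/2 + 3*a/4 + 7*exp(6*a/7)/9


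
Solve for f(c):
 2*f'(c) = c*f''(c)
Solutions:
 f(c) = C1 + C2*c^3


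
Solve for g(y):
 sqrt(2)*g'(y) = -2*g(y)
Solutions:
 g(y) = C1*exp(-sqrt(2)*y)


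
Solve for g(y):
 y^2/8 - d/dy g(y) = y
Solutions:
 g(y) = C1 + y^3/24 - y^2/2


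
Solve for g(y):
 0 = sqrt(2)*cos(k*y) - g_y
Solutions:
 g(y) = C1 + sqrt(2)*sin(k*y)/k


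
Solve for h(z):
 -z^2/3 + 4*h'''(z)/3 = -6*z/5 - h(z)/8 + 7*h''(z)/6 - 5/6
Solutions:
 h(z) = C1*exp(z/2) + C2*exp(z*(3 - sqrt(57))/16) + C3*exp(z*(3 + sqrt(57))/16) + 8*z^2/3 - 48*z/5 + 388/9


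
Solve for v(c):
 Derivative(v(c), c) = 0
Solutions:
 v(c) = C1


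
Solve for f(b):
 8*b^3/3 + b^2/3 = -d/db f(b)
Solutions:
 f(b) = C1 - 2*b^4/3 - b^3/9


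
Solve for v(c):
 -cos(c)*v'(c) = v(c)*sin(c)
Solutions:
 v(c) = C1*cos(c)


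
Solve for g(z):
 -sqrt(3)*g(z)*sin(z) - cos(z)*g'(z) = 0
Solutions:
 g(z) = C1*cos(z)^(sqrt(3))


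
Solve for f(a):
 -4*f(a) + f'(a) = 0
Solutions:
 f(a) = C1*exp(4*a)


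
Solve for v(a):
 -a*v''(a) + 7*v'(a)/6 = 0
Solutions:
 v(a) = C1 + C2*a^(13/6)


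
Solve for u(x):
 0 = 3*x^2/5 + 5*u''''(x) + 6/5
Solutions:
 u(x) = C1 + C2*x + C3*x^2 + C4*x^3 - x^6/3000 - x^4/100


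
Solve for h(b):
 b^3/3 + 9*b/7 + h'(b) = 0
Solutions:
 h(b) = C1 - b^4/12 - 9*b^2/14


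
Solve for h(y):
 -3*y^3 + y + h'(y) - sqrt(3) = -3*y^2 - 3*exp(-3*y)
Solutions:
 h(y) = C1 + 3*y^4/4 - y^3 - y^2/2 + sqrt(3)*y + exp(-3*y)


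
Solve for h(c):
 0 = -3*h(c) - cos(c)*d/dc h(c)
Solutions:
 h(c) = C1*(sin(c) - 1)^(3/2)/(sin(c) + 1)^(3/2)


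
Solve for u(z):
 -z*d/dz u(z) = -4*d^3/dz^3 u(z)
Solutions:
 u(z) = C1 + Integral(C2*airyai(2^(1/3)*z/2) + C3*airybi(2^(1/3)*z/2), z)


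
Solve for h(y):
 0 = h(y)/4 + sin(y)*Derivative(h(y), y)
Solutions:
 h(y) = C1*(cos(y) + 1)^(1/8)/(cos(y) - 1)^(1/8)


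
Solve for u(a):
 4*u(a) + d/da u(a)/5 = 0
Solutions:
 u(a) = C1*exp(-20*a)


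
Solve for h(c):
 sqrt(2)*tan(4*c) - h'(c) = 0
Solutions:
 h(c) = C1 - sqrt(2)*log(cos(4*c))/4


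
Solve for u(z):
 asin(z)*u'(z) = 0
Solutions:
 u(z) = C1


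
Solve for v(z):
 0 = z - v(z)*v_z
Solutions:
 v(z) = -sqrt(C1 + z^2)
 v(z) = sqrt(C1 + z^2)


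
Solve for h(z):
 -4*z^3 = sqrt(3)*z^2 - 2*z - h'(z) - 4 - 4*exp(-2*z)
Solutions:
 h(z) = C1 + z^4 + sqrt(3)*z^3/3 - z^2 - 4*z + 2*exp(-2*z)


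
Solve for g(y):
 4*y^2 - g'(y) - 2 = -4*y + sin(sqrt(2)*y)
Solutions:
 g(y) = C1 + 4*y^3/3 + 2*y^2 - 2*y + sqrt(2)*cos(sqrt(2)*y)/2


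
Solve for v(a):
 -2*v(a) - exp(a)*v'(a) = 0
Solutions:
 v(a) = C1*exp(2*exp(-a))


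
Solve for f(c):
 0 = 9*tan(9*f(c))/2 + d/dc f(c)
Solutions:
 f(c) = -asin(C1*exp(-81*c/2))/9 + pi/9
 f(c) = asin(C1*exp(-81*c/2))/9


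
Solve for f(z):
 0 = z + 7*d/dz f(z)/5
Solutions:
 f(z) = C1 - 5*z^2/14


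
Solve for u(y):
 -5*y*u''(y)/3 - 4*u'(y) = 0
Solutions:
 u(y) = C1 + C2/y^(7/5)


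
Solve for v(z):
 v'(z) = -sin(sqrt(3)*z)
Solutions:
 v(z) = C1 + sqrt(3)*cos(sqrt(3)*z)/3


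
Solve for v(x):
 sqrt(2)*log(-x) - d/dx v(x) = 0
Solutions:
 v(x) = C1 + sqrt(2)*x*log(-x) - sqrt(2)*x


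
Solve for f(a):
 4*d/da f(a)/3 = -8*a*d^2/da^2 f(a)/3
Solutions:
 f(a) = C1 + C2*sqrt(a)


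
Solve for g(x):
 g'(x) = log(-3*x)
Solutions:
 g(x) = C1 + x*log(-x) + x*(-1 + log(3))


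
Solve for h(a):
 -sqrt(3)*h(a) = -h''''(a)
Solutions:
 h(a) = C1*exp(-3^(1/8)*a) + C2*exp(3^(1/8)*a) + C3*sin(3^(1/8)*a) + C4*cos(3^(1/8)*a)


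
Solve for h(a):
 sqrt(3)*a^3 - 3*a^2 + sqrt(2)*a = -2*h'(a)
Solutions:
 h(a) = C1 - sqrt(3)*a^4/8 + a^3/2 - sqrt(2)*a^2/4


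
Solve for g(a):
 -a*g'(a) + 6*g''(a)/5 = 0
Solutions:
 g(a) = C1 + C2*erfi(sqrt(15)*a/6)


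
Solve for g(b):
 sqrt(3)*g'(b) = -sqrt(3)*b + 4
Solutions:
 g(b) = C1 - b^2/2 + 4*sqrt(3)*b/3


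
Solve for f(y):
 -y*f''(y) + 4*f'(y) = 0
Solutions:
 f(y) = C1 + C2*y^5


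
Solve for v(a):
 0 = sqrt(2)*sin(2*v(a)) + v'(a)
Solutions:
 v(a) = pi - acos((-C1 - exp(4*sqrt(2)*a))/(C1 - exp(4*sqrt(2)*a)))/2
 v(a) = acos((-C1 - exp(4*sqrt(2)*a))/(C1 - exp(4*sqrt(2)*a)))/2


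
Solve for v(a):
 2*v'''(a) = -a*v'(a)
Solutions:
 v(a) = C1 + Integral(C2*airyai(-2^(2/3)*a/2) + C3*airybi(-2^(2/3)*a/2), a)


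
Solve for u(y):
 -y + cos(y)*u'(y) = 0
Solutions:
 u(y) = C1 + Integral(y/cos(y), y)


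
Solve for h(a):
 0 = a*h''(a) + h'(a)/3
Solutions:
 h(a) = C1 + C2*a^(2/3)


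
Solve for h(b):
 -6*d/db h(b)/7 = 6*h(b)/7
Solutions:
 h(b) = C1*exp(-b)


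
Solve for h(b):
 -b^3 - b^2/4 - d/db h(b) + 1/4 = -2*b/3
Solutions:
 h(b) = C1 - b^4/4 - b^3/12 + b^2/3 + b/4


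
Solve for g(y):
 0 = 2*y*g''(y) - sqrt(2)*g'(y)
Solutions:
 g(y) = C1 + C2*y^(sqrt(2)/2 + 1)


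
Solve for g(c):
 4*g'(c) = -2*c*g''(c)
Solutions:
 g(c) = C1 + C2/c


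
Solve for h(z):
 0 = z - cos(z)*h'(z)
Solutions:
 h(z) = C1 + Integral(z/cos(z), z)


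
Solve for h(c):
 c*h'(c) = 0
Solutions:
 h(c) = C1


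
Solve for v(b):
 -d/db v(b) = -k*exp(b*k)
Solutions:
 v(b) = C1 + exp(b*k)


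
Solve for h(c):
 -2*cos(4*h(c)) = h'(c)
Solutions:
 h(c) = -asin((C1 + exp(16*c))/(C1 - exp(16*c)))/4 + pi/4
 h(c) = asin((C1 + exp(16*c))/(C1 - exp(16*c)))/4


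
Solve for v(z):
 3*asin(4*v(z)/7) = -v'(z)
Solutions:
 Integral(1/asin(4*_y/7), (_y, v(z))) = C1 - 3*z


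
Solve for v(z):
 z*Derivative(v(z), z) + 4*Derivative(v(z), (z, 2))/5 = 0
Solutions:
 v(z) = C1 + C2*erf(sqrt(10)*z/4)


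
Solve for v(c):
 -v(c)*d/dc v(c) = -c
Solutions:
 v(c) = -sqrt(C1 + c^2)
 v(c) = sqrt(C1 + c^2)


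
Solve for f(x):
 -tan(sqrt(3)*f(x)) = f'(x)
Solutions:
 f(x) = sqrt(3)*(pi - asin(C1*exp(-sqrt(3)*x)))/3
 f(x) = sqrt(3)*asin(C1*exp(-sqrt(3)*x))/3


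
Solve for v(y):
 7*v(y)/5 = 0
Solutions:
 v(y) = 0


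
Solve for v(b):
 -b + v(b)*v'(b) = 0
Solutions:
 v(b) = -sqrt(C1 + b^2)
 v(b) = sqrt(C1 + b^2)


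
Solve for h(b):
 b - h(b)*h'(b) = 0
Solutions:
 h(b) = -sqrt(C1 + b^2)
 h(b) = sqrt(C1 + b^2)


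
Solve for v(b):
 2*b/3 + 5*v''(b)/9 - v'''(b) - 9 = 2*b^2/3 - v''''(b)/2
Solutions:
 v(b) = C1 + C2*b + b^4/10 + 13*b^3/25 + 2457*b^2/250 + (C3*sin(b/3) + C4*cos(b/3))*exp(b)


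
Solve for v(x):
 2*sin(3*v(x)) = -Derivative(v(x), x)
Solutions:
 v(x) = -acos((-C1 - exp(12*x))/(C1 - exp(12*x)))/3 + 2*pi/3
 v(x) = acos((-C1 - exp(12*x))/(C1 - exp(12*x)))/3


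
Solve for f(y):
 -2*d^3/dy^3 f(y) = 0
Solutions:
 f(y) = C1 + C2*y + C3*y^2


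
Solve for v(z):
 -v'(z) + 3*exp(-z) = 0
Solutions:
 v(z) = C1 - 3*exp(-z)


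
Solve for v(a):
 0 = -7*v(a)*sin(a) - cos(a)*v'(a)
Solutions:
 v(a) = C1*cos(a)^7


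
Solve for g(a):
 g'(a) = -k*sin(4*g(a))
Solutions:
 g(a) = -acos((-C1 - exp(8*a*k))/(C1 - exp(8*a*k)))/4 + pi/2
 g(a) = acos((-C1 - exp(8*a*k))/(C1 - exp(8*a*k)))/4


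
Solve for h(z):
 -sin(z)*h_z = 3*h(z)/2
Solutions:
 h(z) = C1*(cos(z) + 1)^(3/4)/(cos(z) - 1)^(3/4)


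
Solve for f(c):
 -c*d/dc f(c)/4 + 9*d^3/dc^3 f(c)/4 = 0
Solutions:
 f(c) = C1 + Integral(C2*airyai(3^(1/3)*c/3) + C3*airybi(3^(1/3)*c/3), c)


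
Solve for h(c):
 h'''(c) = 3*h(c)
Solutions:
 h(c) = C3*exp(3^(1/3)*c) + (C1*sin(3^(5/6)*c/2) + C2*cos(3^(5/6)*c/2))*exp(-3^(1/3)*c/2)


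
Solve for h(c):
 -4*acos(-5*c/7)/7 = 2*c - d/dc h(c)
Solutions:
 h(c) = C1 + c^2 + 4*c*acos(-5*c/7)/7 + 4*sqrt(49 - 25*c^2)/35


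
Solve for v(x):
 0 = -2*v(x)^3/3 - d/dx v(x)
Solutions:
 v(x) = -sqrt(6)*sqrt(-1/(C1 - 2*x))/2
 v(x) = sqrt(6)*sqrt(-1/(C1 - 2*x))/2


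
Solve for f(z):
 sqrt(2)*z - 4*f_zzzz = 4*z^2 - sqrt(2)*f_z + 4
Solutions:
 f(z) = C1 + C4*exp(sqrt(2)*z/2) + 2*sqrt(2)*z^3/3 - z^2/2 + 2*sqrt(2)*z + (C2*sin(sqrt(6)*z/4) + C3*cos(sqrt(6)*z/4))*exp(-sqrt(2)*z/4)


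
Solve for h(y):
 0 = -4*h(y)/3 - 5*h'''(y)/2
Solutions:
 h(y) = C3*exp(-2*15^(2/3)*y/15) + (C1*sin(3^(1/6)*5^(2/3)*y/5) + C2*cos(3^(1/6)*5^(2/3)*y/5))*exp(15^(2/3)*y/15)


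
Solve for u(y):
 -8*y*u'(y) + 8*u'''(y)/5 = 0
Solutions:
 u(y) = C1 + Integral(C2*airyai(5^(1/3)*y) + C3*airybi(5^(1/3)*y), y)


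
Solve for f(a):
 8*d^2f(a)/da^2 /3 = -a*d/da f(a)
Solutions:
 f(a) = C1 + C2*erf(sqrt(3)*a/4)


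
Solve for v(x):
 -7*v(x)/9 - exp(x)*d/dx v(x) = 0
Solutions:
 v(x) = C1*exp(7*exp(-x)/9)


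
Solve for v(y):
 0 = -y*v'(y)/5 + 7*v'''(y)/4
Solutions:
 v(y) = C1 + Integral(C2*airyai(70^(2/3)*y/35) + C3*airybi(70^(2/3)*y/35), y)


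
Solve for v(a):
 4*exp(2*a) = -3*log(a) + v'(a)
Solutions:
 v(a) = C1 + 3*a*log(a) - 3*a + 2*exp(2*a)


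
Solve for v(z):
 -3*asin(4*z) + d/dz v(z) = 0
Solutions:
 v(z) = C1 + 3*z*asin(4*z) + 3*sqrt(1 - 16*z^2)/4


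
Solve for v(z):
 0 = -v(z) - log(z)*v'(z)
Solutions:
 v(z) = C1*exp(-li(z))


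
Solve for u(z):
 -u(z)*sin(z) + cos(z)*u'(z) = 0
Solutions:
 u(z) = C1/cos(z)


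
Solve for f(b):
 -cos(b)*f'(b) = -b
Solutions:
 f(b) = C1 + Integral(b/cos(b), b)


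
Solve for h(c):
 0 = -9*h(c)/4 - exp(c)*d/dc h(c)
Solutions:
 h(c) = C1*exp(9*exp(-c)/4)


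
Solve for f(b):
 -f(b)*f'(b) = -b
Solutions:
 f(b) = -sqrt(C1 + b^2)
 f(b) = sqrt(C1 + b^2)


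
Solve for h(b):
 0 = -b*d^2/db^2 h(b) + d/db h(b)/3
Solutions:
 h(b) = C1 + C2*b^(4/3)


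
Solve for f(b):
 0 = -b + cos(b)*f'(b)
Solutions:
 f(b) = C1 + Integral(b/cos(b), b)


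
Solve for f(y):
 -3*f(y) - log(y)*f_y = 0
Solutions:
 f(y) = C1*exp(-3*li(y))


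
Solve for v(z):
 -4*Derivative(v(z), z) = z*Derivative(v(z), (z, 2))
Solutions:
 v(z) = C1 + C2/z^3


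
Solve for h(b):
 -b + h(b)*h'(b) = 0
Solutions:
 h(b) = -sqrt(C1 + b^2)
 h(b) = sqrt(C1 + b^2)


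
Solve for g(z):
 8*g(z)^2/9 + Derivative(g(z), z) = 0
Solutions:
 g(z) = 9/(C1 + 8*z)


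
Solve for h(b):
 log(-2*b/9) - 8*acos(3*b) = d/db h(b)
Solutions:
 h(b) = C1 + b*log(-b) - 8*b*acos(3*b) - 2*b*log(3) - b + b*log(2) + 8*sqrt(1 - 9*b^2)/3


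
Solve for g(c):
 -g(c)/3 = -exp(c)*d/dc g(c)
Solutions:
 g(c) = C1*exp(-exp(-c)/3)


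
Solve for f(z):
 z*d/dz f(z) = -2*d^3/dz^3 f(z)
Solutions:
 f(z) = C1 + Integral(C2*airyai(-2^(2/3)*z/2) + C3*airybi(-2^(2/3)*z/2), z)


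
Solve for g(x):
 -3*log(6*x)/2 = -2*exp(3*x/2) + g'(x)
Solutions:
 g(x) = C1 - 3*x*log(x)/2 + 3*x*(1 - log(6))/2 + 4*exp(3*x/2)/3


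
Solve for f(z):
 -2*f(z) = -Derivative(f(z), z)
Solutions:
 f(z) = C1*exp(2*z)


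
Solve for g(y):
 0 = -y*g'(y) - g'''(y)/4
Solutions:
 g(y) = C1 + Integral(C2*airyai(-2^(2/3)*y) + C3*airybi(-2^(2/3)*y), y)


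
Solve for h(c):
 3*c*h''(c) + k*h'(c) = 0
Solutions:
 h(c) = C1 + c^(1 - re(k)/3)*(C2*sin(log(c)*Abs(im(k))/3) + C3*cos(log(c)*im(k)/3))


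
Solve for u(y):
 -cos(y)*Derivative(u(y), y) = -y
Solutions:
 u(y) = C1 + Integral(y/cos(y), y)


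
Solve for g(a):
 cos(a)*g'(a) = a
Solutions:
 g(a) = C1 + Integral(a/cos(a), a)


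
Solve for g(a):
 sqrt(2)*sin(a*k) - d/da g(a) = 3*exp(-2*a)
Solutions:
 g(a) = C1 + 3*exp(-2*a)/2 - sqrt(2)*cos(a*k)/k


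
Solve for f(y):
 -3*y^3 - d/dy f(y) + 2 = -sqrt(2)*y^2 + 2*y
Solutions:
 f(y) = C1 - 3*y^4/4 + sqrt(2)*y^3/3 - y^2 + 2*y


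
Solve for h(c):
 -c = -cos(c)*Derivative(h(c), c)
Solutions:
 h(c) = C1 + Integral(c/cos(c), c)


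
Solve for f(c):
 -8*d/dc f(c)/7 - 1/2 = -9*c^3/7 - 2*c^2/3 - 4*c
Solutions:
 f(c) = C1 + 9*c^4/32 + 7*c^3/36 + 7*c^2/4 - 7*c/16


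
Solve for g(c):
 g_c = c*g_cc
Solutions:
 g(c) = C1 + C2*c^2


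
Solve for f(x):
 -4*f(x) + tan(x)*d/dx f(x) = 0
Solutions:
 f(x) = C1*sin(x)^4


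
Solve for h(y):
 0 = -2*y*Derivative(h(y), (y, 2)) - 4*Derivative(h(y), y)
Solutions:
 h(y) = C1 + C2/y


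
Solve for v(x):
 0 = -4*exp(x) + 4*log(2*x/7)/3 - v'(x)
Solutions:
 v(x) = C1 + 4*x*log(x)/3 + 4*x*(-log(7) - 1 + log(2))/3 - 4*exp(x)


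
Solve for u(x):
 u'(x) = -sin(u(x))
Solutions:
 u(x) = -acos((-C1 - exp(2*x))/(C1 - exp(2*x))) + 2*pi
 u(x) = acos((-C1 - exp(2*x))/(C1 - exp(2*x)))


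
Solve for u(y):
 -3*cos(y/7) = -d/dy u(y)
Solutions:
 u(y) = C1 + 21*sin(y/7)


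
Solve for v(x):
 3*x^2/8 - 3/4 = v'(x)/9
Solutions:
 v(x) = C1 + 9*x^3/8 - 27*x/4


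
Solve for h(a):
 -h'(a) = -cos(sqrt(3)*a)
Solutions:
 h(a) = C1 + sqrt(3)*sin(sqrt(3)*a)/3


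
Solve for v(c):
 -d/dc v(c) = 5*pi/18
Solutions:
 v(c) = C1 - 5*pi*c/18


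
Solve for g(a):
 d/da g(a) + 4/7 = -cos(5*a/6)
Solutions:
 g(a) = C1 - 4*a/7 - 6*sin(5*a/6)/5


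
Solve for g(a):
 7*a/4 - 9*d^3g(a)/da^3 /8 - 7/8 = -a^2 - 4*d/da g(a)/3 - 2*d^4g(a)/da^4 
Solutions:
 g(a) = C1 + C2*exp(a*(27*3^(1/3)/(64*sqrt(3934) + 4015)^(1/3) + 18 + 3^(2/3)*(64*sqrt(3934) + 4015)^(1/3))/96)*sin(3^(1/6)*a*(-(64*sqrt(3934) + 4015)^(1/3) + 9*3^(2/3)/(64*sqrt(3934) + 4015)^(1/3))/32) + C3*exp(a*(27*3^(1/3)/(64*sqrt(3934) + 4015)^(1/3) + 18 + 3^(2/3)*(64*sqrt(3934) + 4015)^(1/3))/96)*cos(3^(1/6)*a*(-(64*sqrt(3934) + 4015)^(1/3) + 9*3^(2/3)/(64*sqrt(3934) + 4015)^(1/3))/32) + C4*exp(a*(-3^(2/3)*(64*sqrt(3934) + 4015)^(1/3) - 27*3^(1/3)/(64*sqrt(3934) + 4015)^(1/3) + 9)/48) - a^3/4 - 21*a^2/32 - 39*a/64


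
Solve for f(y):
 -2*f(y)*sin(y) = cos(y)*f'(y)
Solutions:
 f(y) = C1*cos(y)^2


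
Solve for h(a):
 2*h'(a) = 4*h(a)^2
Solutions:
 h(a) = -1/(C1 + 2*a)


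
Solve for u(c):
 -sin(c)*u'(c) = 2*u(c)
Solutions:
 u(c) = C1*(cos(c) + 1)/(cos(c) - 1)


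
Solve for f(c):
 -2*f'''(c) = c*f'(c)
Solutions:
 f(c) = C1 + Integral(C2*airyai(-2^(2/3)*c/2) + C3*airybi(-2^(2/3)*c/2), c)


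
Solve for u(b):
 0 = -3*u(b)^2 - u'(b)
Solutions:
 u(b) = 1/(C1 + 3*b)


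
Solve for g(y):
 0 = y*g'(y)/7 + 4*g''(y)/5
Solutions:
 g(y) = C1 + C2*erf(sqrt(70)*y/28)


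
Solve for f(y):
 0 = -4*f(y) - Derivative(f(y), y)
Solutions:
 f(y) = C1*exp(-4*y)


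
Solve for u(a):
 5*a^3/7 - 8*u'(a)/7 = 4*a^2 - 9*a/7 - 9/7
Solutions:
 u(a) = C1 + 5*a^4/32 - 7*a^3/6 + 9*a^2/16 + 9*a/8


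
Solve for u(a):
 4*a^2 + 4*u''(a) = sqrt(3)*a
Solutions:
 u(a) = C1 + C2*a - a^4/12 + sqrt(3)*a^3/24


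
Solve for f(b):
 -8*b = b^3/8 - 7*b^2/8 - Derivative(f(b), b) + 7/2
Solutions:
 f(b) = C1 + b^4/32 - 7*b^3/24 + 4*b^2 + 7*b/2


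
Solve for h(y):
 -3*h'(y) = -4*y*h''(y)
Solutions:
 h(y) = C1 + C2*y^(7/4)


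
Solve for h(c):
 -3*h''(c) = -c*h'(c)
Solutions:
 h(c) = C1 + C2*erfi(sqrt(6)*c/6)


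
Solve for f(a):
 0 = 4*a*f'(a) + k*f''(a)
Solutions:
 f(a) = C1 + C2*sqrt(k)*erf(sqrt(2)*a*sqrt(1/k))


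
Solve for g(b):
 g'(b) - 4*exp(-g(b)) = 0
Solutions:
 g(b) = log(C1 + 4*b)


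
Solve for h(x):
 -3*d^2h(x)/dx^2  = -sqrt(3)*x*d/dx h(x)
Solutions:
 h(x) = C1 + C2*erfi(sqrt(2)*3^(3/4)*x/6)


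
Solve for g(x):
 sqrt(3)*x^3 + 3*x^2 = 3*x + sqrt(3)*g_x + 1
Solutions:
 g(x) = C1 + x^4/4 + sqrt(3)*x^3/3 - sqrt(3)*x^2/2 - sqrt(3)*x/3


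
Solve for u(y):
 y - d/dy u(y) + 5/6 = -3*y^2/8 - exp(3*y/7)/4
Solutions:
 u(y) = C1 + y^3/8 + y^2/2 + 5*y/6 + 7*exp(3*y/7)/12


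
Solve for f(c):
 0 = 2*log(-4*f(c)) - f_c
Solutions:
 -Integral(1/(log(-_y) + 2*log(2)), (_y, f(c)))/2 = C1 - c


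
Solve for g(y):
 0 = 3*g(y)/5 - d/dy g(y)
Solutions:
 g(y) = C1*exp(3*y/5)


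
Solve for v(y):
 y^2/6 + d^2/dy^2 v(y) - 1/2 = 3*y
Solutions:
 v(y) = C1 + C2*y - y^4/72 + y^3/2 + y^2/4


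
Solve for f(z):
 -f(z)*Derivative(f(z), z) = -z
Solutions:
 f(z) = -sqrt(C1 + z^2)
 f(z) = sqrt(C1 + z^2)


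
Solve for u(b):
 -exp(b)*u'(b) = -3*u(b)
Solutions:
 u(b) = C1*exp(-3*exp(-b))


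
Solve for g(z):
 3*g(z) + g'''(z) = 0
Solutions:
 g(z) = C3*exp(-3^(1/3)*z) + (C1*sin(3^(5/6)*z/2) + C2*cos(3^(5/6)*z/2))*exp(3^(1/3)*z/2)


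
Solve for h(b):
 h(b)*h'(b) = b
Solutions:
 h(b) = -sqrt(C1 + b^2)
 h(b) = sqrt(C1 + b^2)


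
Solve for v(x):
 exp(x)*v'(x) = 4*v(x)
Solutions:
 v(x) = C1*exp(-4*exp(-x))


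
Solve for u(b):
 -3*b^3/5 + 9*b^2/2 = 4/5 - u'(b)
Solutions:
 u(b) = C1 + 3*b^4/20 - 3*b^3/2 + 4*b/5


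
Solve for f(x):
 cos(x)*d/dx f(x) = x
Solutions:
 f(x) = C1 + Integral(x/cos(x), x)


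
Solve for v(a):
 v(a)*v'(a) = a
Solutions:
 v(a) = -sqrt(C1 + a^2)
 v(a) = sqrt(C1 + a^2)


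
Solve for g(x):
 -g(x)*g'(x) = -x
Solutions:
 g(x) = -sqrt(C1 + x^2)
 g(x) = sqrt(C1 + x^2)


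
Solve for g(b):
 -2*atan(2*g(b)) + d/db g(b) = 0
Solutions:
 Integral(1/atan(2*_y), (_y, g(b))) = C1 + 2*b


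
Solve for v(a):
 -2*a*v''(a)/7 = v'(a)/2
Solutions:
 v(a) = C1 + C2/a^(3/4)


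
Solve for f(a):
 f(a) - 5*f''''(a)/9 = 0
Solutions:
 f(a) = C1*exp(-sqrt(3)*5^(3/4)*a/5) + C2*exp(sqrt(3)*5^(3/4)*a/5) + C3*sin(sqrt(3)*5^(3/4)*a/5) + C4*cos(sqrt(3)*5^(3/4)*a/5)


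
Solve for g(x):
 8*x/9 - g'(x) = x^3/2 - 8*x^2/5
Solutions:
 g(x) = C1 - x^4/8 + 8*x^3/15 + 4*x^2/9


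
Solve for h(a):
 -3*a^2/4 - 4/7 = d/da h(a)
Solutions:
 h(a) = C1 - a^3/4 - 4*a/7


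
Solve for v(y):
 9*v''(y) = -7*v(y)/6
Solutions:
 v(y) = C1*sin(sqrt(42)*y/18) + C2*cos(sqrt(42)*y/18)


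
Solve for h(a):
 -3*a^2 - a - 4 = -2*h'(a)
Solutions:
 h(a) = C1 + a^3/2 + a^2/4 + 2*a


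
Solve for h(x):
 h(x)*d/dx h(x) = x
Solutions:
 h(x) = -sqrt(C1 + x^2)
 h(x) = sqrt(C1 + x^2)


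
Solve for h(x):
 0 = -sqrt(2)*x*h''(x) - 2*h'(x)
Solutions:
 h(x) = C1 + C2*x^(1 - sqrt(2))


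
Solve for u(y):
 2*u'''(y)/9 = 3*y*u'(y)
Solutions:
 u(y) = C1 + Integral(C2*airyai(3*2^(2/3)*y/2) + C3*airybi(3*2^(2/3)*y/2), y)


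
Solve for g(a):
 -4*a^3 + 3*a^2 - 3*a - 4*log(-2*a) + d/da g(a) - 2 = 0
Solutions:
 g(a) = C1 + a^4 - a^3 + 3*a^2/2 + 4*a*log(-a) + 2*a*(-1 + 2*log(2))


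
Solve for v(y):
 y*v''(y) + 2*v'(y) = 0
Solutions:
 v(y) = C1 + C2/y


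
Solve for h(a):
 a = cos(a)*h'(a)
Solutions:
 h(a) = C1 + Integral(a/cos(a), a)


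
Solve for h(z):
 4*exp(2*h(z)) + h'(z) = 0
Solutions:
 h(z) = log(-sqrt(-1/(C1 - 4*z))) - log(2)/2
 h(z) = log(-1/(C1 - 4*z))/2 - log(2)/2


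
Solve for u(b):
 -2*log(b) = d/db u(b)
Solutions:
 u(b) = C1 - 2*b*log(b) + 2*b


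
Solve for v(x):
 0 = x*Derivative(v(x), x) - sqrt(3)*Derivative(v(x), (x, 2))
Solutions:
 v(x) = C1 + C2*erfi(sqrt(2)*3^(3/4)*x/6)


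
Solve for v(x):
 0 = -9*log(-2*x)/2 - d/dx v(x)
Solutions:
 v(x) = C1 - 9*x*log(-x)/2 + 9*x*(1 - log(2))/2


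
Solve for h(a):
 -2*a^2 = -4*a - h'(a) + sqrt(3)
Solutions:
 h(a) = C1 + 2*a^3/3 - 2*a^2 + sqrt(3)*a


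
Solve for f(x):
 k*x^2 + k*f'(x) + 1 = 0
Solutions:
 f(x) = C1 - x^3/3 - x/k


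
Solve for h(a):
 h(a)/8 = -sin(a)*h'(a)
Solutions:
 h(a) = C1*(cos(a) + 1)^(1/16)/(cos(a) - 1)^(1/16)


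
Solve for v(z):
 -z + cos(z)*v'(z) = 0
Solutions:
 v(z) = C1 + Integral(z/cos(z), z)


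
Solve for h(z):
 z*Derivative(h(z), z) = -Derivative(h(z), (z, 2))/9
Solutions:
 h(z) = C1 + C2*erf(3*sqrt(2)*z/2)


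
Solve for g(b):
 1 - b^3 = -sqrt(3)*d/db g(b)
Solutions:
 g(b) = C1 + sqrt(3)*b^4/12 - sqrt(3)*b/3


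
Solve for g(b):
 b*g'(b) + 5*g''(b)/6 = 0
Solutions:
 g(b) = C1 + C2*erf(sqrt(15)*b/5)


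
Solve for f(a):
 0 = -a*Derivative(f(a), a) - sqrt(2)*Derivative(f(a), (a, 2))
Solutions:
 f(a) = C1 + C2*erf(2^(1/4)*a/2)


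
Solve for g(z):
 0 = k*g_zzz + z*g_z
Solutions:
 g(z) = C1 + Integral(C2*airyai(z*(-1/k)^(1/3)) + C3*airybi(z*(-1/k)^(1/3)), z)


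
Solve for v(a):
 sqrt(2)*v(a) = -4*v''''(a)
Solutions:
 v(a) = (C1*sin(2^(1/8)*a/2) + C2*cos(2^(1/8)*a/2))*exp(-2^(1/8)*a/2) + (C3*sin(2^(1/8)*a/2) + C4*cos(2^(1/8)*a/2))*exp(2^(1/8)*a/2)


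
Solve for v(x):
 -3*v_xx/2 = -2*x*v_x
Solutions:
 v(x) = C1 + C2*erfi(sqrt(6)*x/3)


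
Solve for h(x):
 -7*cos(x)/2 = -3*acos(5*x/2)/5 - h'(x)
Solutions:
 h(x) = C1 - 3*x*acos(5*x/2)/5 + 3*sqrt(4 - 25*x^2)/25 + 7*sin(x)/2


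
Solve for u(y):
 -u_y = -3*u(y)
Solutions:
 u(y) = C1*exp(3*y)


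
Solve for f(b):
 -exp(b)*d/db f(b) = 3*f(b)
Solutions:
 f(b) = C1*exp(3*exp(-b))


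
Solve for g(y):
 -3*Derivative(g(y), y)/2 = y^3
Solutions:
 g(y) = C1 - y^4/6


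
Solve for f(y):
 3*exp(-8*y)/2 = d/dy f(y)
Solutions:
 f(y) = C1 - 3*exp(-8*y)/16


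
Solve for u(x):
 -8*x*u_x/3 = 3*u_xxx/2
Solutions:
 u(x) = C1 + Integral(C2*airyai(-2*6^(1/3)*x/3) + C3*airybi(-2*6^(1/3)*x/3), x)


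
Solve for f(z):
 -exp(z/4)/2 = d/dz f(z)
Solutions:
 f(z) = C1 - 2*exp(z/4)


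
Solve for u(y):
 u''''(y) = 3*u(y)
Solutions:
 u(y) = C1*exp(-3^(1/4)*y) + C2*exp(3^(1/4)*y) + C3*sin(3^(1/4)*y) + C4*cos(3^(1/4)*y)


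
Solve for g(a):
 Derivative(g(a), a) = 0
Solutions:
 g(a) = C1


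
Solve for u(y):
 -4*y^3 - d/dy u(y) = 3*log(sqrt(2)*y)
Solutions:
 u(y) = C1 - y^4 - 3*y*log(y) - 3*y*log(2)/2 + 3*y


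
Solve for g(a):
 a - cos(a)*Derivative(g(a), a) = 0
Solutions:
 g(a) = C1 + Integral(a/cos(a), a)


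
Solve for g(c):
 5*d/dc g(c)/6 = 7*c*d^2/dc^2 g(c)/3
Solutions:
 g(c) = C1 + C2*c^(19/14)


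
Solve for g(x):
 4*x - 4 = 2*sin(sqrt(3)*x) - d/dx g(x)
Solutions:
 g(x) = C1 - 2*x^2 + 4*x - 2*sqrt(3)*cos(sqrt(3)*x)/3


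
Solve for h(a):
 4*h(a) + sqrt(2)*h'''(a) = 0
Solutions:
 h(a) = C3*exp(-sqrt(2)*a) + (C1*sin(sqrt(6)*a/2) + C2*cos(sqrt(6)*a/2))*exp(sqrt(2)*a/2)


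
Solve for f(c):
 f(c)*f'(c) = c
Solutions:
 f(c) = -sqrt(C1 + c^2)
 f(c) = sqrt(C1 + c^2)


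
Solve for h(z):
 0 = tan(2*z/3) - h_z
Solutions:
 h(z) = C1 - 3*log(cos(2*z/3))/2


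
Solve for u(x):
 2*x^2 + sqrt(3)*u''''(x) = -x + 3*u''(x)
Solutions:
 u(x) = C1 + C2*x + C3*exp(-3^(1/4)*x) + C4*exp(3^(1/4)*x) + x^4/18 + x^3/18 + 2*sqrt(3)*x^2/9


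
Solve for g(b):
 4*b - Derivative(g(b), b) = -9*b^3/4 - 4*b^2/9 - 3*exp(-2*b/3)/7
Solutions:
 g(b) = C1 + 9*b^4/16 + 4*b^3/27 + 2*b^2 - 9*exp(-2*b/3)/14


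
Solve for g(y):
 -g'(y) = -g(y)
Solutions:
 g(y) = C1*exp(y)


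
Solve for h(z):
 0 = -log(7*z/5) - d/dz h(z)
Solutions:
 h(z) = C1 - z*log(z) + z*log(5/7) + z


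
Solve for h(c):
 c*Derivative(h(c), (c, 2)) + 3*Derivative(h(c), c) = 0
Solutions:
 h(c) = C1 + C2/c^2


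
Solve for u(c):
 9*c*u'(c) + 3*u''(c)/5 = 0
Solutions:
 u(c) = C1 + C2*erf(sqrt(30)*c/2)


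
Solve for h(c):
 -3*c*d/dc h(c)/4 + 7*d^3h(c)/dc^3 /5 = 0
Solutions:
 h(c) = C1 + Integral(C2*airyai(1470^(1/3)*c/14) + C3*airybi(1470^(1/3)*c/14), c)


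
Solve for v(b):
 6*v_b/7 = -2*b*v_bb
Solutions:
 v(b) = C1 + C2*b^(4/7)


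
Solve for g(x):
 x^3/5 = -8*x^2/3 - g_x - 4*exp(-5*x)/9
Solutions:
 g(x) = C1 - x^4/20 - 8*x^3/9 + 4*exp(-5*x)/45


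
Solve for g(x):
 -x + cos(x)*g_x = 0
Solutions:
 g(x) = C1 + Integral(x/cos(x), x)


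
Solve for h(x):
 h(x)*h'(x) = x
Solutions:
 h(x) = -sqrt(C1 + x^2)
 h(x) = sqrt(C1 + x^2)


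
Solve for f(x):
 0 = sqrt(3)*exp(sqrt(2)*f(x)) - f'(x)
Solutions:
 f(x) = sqrt(2)*(2*log(-1/(C1 + sqrt(3)*x)) - log(2))/4


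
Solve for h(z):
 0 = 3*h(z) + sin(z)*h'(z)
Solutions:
 h(z) = C1*(cos(z) + 1)^(3/2)/(cos(z) - 1)^(3/2)


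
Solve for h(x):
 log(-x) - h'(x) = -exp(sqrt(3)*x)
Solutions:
 h(x) = C1 + x*log(-x) - x + sqrt(3)*exp(sqrt(3)*x)/3


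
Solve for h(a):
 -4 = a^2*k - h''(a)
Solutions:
 h(a) = C1 + C2*a + a^4*k/12 + 2*a^2


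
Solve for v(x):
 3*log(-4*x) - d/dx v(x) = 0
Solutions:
 v(x) = C1 + 3*x*log(-x) + 3*x*(-1 + 2*log(2))


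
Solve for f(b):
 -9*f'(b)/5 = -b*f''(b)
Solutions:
 f(b) = C1 + C2*b^(14/5)


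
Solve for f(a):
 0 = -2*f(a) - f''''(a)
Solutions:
 f(a) = (C1*sin(2^(3/4)*a/2) + C2*cos(2^(3/4)*a/2))*exp(-2^(3/4)*a/2) + (C3*sin(2^(3/4)*a/2) + C4*cos(2^(3/4)*a/2))*exp(2^(3/4)*a/2)


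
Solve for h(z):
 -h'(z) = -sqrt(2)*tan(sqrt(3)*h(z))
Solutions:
 h(z) = sqrt(3)*(pi - asin(C1*exp(sqrt(6)*z)))/3
 h(z) = sqrt(3)*asin(C1*exp(sqrt(6)*z))/3


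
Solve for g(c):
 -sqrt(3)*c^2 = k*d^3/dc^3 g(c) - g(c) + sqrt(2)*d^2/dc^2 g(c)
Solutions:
 g(c) = C1*exp(-c*((sqrt(((-27 + 4*sqrt(2)/k^2)^2 - 32/k^4)/k^2)/2 - 27/(2*k) + 2*sqrt(2)/k^3)^(1/3) + sqrt(2)/k + 2/(k^2*(sqrt(((-27 + 4*sqrt(2)/k^2)^2 - 32/k^4)/k^2)/2 - 27/(2*k) + 2*sqrt(2)/k^3)^(1/3)))/3) + C2*exp(c*((sqrt(((-27 + 4*sqrt(2)/k^2)^2 - 32/k^4)/k^2)/2 - 27/(2*k) + 2*sqrt(2)/k^3)^(1/3) - sqrt(3)*I*(sqrt(((-27 + 4*sqrt(2)/k^2)^2 - 32/k^4)/k^2)/2 - 27/(2*k) + 2*sqrt(2)/k^3)^(1/3) - 2*sqrt(2)/k - 8/(k^2*(-1 + sqrt(3)*I)*(sqrt(((-27 + 4*sqrt(2)/k^2)^2 - 32/k^4)/k^2)/2 - 27/(2*k) + 2*sqrt(2)/k^3)^(1/3)))/6) + C3*exp(c*((sqrt(((-27 + 4*sqrt(2)/k^2)^2 - 32/k^4)/k^2)/2 - 27/(2*k) + 2*sqrt(2)/k^3)^(1/3) + sqrt(3)*I*(sqrt(((-27 + 4*sqrt(2)/k^2)^2 - 32/k^4)/k^2)/2 - 27/(2*k) + 2*sqrt(2)/k^3)^(1/3) - 2*sqrt(2)/k + 8/(k^2*(1 + sqrt(3)*I)*(sqrt(((-27 + 4*sqrt(2)/k^2)^2 - 32/k^4)/k^2)/2 - 27/(2*k) + 2*sqrt(2)/k^3)^(1/3)))/6) + sqrt(3)*c^2 + 2*sqrt(6)


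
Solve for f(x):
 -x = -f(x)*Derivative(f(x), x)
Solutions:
 f(x) = -sqrt(C1 + x^2)
 f(x) = sqrt(C1 + x^2)


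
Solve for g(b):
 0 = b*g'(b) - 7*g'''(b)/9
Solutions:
 g(b) = C1 + Integral(C2*airyai(21^(2/3)*b/7) + C3*airybi(21^(2/3)*b/7), b)


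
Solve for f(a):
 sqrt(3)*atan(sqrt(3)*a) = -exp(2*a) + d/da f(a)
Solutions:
 f(a) = C1 + sqrt(3)*(a*atan(sqrt(3)*a) - sqrt(3)*log(3*a^2 + 1)/6) + exp(2*a)/2


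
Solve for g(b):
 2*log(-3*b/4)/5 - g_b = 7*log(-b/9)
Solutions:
 g(b) = C1 - 33*b*log(-b)/5 + b*(-4*log(2) + 33 + 72*log(3))/5


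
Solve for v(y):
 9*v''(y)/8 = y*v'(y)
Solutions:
 v(y) = C1 + C2*erfi(2*y/3)


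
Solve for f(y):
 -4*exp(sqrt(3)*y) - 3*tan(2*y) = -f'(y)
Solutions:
 f(y) = C1 + 4*sqrt(3)*exp(sqrt(3)*y)/3 - 3*log(cos(2*y))/2


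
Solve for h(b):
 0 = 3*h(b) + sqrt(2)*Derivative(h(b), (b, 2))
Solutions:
 h(b) = C1*sin(2^(3/4)*sqrt(3)*b/2) + C2*cos(2^(3/4)*sqrt(3)*b/2)


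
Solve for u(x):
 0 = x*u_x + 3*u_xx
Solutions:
 u(x) = C1 + C2*erf(sqrt(6)*x/6)


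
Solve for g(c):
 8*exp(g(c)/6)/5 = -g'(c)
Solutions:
 g(c) = 6*log(1/(C1 + 8*c)) + 6*log(30)


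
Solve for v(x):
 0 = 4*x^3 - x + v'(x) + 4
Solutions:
 v(x) = C1 - x^4 + x^2/2 - 4*x


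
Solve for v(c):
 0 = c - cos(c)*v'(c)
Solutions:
 v(c) = C1 + Integral(c/cos(c), c)


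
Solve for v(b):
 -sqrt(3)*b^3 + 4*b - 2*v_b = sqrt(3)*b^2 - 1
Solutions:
 v(b) = C1 - sqrt(3)*b^4/8 - sqrt(3)*b^3/6 + b^2 + b/2


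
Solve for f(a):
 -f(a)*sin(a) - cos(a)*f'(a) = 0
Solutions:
 f(a) = C1*cos(a)


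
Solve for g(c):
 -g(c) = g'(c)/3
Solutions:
 g(c) = C1*exp(-3*c)


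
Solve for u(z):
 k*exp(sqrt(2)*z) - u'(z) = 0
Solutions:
 u(z) = C1 + sqrt(2)*k*exp(sqrt(2)*z)/2


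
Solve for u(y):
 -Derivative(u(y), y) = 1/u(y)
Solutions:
 u(y) = -sqrt(C1 - 2*y)
 u(y) = sqrt(C1 - 2*y)


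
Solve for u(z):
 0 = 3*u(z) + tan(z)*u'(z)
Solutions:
 u(z) = C1/sin(z)^3


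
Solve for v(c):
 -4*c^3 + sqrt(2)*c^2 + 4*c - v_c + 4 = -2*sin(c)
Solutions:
 v(c) = C1 - c^4 + sqrt(2)*c^3/3 + 2*c^2 + 4*c - 2*cos(c)


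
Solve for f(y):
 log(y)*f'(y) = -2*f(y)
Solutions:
 f(y) = C1*exp(-2*li(y))


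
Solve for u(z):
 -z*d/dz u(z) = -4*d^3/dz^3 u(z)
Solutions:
 u(z) = C1 + Integral(C2*airyai(2^(1/3)*z/2) + C3*airybi(2^(1/3)*z/2), z)


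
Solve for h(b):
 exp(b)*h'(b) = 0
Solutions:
 h(b) = C1


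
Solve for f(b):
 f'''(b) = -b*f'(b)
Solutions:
 f(b) = C1 + Integral(C2*airyai(-b) + C3*airybi(-b), b)


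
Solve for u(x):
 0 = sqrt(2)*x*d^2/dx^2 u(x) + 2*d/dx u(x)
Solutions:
 u(x) = C1 + C2*x^(1 - sqrt(2))


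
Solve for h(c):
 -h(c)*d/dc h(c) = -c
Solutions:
 h(c) = -sqrt(C1 + c^2)
 h(c) = sqrt(C1 + c^2)


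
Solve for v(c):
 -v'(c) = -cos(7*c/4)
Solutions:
 v(c) = C1 + 4*sin(7*c/4)/7


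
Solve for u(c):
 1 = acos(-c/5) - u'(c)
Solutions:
 u(c) = C1 + c*acos(-c/5) - c + sqrt(25 - c^2)


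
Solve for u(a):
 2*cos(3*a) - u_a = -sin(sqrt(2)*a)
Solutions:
 u(a) = C1 + 2*sin(3*a)/3 - sqrt(2)*cos(sqrt(2)*a)/2


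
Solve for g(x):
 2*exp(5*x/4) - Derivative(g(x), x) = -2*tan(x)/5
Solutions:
 g(x) = C1 + 8*exp(5*x/4)/5 - 2*log(cos(x))/5


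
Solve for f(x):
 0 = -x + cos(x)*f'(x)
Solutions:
 f(x) = C1 + Integral(x/cos(x), x)


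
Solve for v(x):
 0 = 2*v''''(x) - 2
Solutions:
 v(x) = C1 + C2*x + C3*x^2 + C4*x^3 + x^4/24


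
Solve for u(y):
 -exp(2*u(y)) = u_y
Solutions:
 u(y) = log(-sqrt(-1/(C1 - y))) - log(2)/2
 u(y) = log(-1/(C1 - y))/2 - log(2)/2


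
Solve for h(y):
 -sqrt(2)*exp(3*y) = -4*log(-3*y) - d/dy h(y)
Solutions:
 h(y) = C1 - 4*y*log(-y) + 4*y*(1 - log(3)) + sqrt(2)*exp(3*y)/3


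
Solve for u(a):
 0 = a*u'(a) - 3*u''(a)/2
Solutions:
 u(a) = C1 + C2*erfi(sqrt(3)*a/3)


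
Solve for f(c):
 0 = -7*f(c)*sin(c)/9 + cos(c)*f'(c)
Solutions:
 f(c) = C1/cos(c)^(7/9)


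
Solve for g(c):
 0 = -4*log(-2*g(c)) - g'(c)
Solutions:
 Integral(1/(log(-_y) + log(2)), (_y, g(c)))/4 = C1 - c


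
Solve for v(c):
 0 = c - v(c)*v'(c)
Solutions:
 v(c) = -sqrt(C1 + c^2)
 v(c) = sqrt(C1 + c^2)


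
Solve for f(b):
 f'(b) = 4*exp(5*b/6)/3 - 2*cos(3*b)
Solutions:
 f(b) = C1 + 8*exp(5*b/6)/5 - 2*sin(3*b)/3


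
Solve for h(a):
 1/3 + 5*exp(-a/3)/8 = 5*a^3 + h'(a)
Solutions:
 h(a) = C1 - 5*a^4/4 + a/3 - 15*exp(-a/3)/8


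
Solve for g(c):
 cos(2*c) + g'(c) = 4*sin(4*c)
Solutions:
 g(c) = C1 - sin(2*c)/2 - cos(4*c)


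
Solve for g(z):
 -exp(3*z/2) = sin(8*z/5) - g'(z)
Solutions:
 g(z) = C1 + 2*exp(3*z/2)/3 - 5*cos(8*z/5)/8


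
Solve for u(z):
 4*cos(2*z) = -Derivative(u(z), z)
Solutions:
 u(z) = C1 - 2*sin(2*z)


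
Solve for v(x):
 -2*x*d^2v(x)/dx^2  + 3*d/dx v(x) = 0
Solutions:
 v(x) = C1 + C2*x^(5/2)


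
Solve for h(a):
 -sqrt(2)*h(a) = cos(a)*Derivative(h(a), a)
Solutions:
 h(a) = C1*(sin(a) - 1)^(sqrt(2)/2)/(sin(a) + 1)^(sqrt(2)/2)


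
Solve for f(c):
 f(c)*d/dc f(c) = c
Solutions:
 f(c) = -sqrt(C1 + c^2)
 f(c) = sqrt(C1 + c^2)


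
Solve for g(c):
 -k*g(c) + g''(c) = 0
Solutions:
 g(c) = C1*exp(-c*sqrt(k)) + C2*exp(c*sqrt(k))


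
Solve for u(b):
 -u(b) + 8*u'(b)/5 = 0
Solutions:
 u(b) = C1*exp(5*b/8)


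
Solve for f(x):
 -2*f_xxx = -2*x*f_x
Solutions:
 f(x) = C1 + Integral(C2*airyai(x) + C3*airybi(x), x)


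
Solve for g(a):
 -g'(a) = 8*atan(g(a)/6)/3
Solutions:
 Integral(1/atan(_y/6), (_y, g(a))) = C1 - 8*a/3


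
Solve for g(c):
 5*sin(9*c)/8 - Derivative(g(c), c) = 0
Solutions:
 g(c) = C1 - 5*cos(9*c)/72


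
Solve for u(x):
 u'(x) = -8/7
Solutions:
 u(x) = C1 - 8*x/7


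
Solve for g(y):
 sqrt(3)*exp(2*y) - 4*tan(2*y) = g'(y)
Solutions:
 g(y) = C1 + sqrt(3)*exp(2*y)/2 + 2*log(cos(2*y))


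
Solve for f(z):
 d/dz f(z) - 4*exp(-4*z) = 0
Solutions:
 f(z) = C1 - exp(-4*z)


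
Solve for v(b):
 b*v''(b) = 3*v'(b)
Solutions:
 v(b) = C1 + C2*b^4


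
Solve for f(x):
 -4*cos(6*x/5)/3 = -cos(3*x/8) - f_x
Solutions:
 f(x) = C1 - 8*sin(3*x/8)/3 + 10*sin(6*x/5)/9


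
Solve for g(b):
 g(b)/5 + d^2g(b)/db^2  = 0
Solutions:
 g(b) = C1*sin(sqrt(5)*b/5) + C2*cos(sqrt(5)*b/5)


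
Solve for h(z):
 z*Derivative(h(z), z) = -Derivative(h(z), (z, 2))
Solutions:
 h(z) = C1 + C2*erf(sqrt(2)*z/2)


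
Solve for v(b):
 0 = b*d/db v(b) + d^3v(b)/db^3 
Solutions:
 v(b) = C1 + Integral(C2*airyai(-b) + C3*airybi(-b), b)


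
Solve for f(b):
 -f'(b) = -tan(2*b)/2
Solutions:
 f(b) = C1 - log(cos(2*b))/4


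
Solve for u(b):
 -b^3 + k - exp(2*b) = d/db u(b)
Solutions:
 u(b) = C1 - b^4/4 + b*k - exp(2*b)/2


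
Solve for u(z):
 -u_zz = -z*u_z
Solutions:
 u(z) = C1 + C2*erfi(sqrt(2)*z/2)


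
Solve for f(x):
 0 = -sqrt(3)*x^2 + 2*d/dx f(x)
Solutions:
 f(x) = C1 + sqrt(3)*x^3/6


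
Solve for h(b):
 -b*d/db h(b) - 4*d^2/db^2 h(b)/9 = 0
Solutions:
 h(b) = C1 + C2*erf(3*sqrt(2)*b/4)


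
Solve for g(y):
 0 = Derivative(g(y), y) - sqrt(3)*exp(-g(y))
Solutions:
 g(y) = log(C1 + sqrt(3)*y)


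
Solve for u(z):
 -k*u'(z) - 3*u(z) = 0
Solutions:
 u(z) = C1*exp(-3*z/k)


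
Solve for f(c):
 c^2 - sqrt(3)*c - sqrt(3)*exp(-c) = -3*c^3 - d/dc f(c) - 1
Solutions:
 f(c) = C1 - 3*c^4/4 - c^3/3 + sqrt(3)*c^2/2 - c - sqrt(3)*exp(-c)


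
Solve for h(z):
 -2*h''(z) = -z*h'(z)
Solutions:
 h(z) = C1 + C2*erfi(z/2)


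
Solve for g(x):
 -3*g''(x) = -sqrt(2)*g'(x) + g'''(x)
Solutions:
 g(x) = C1 + C2*exp(x*(-3 + sqrt(4*sqrt(2) + 9))/2) + C3*exp(-x*(3 + sqrt(4*sqrt(2) + 9))/2)


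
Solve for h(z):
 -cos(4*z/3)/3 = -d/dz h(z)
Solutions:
 h(z) = C1 + sin(4*z/3)/4


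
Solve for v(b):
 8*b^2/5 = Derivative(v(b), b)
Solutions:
 v(b) = C1 + 8*b^3/15


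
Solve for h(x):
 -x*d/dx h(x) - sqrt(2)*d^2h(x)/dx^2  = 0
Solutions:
 h(x) = C1 + C2*erf(2^(1/4)*x/2)


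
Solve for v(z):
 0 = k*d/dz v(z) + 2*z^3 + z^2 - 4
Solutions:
 v(z) = C1 - z^4/(2*k) - z^3/(3*k) + 4*z/k


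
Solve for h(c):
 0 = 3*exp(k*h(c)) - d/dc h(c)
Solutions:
 h(c) = Piecewise((log(-1/(C1*k + 3*c*k))/k, Ne(k, 0)), (nan, True))
 h(c) = Piecewise((C1 + 3*c, Eq(k, 0)), (nan, True))


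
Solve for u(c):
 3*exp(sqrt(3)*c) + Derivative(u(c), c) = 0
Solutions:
 u(c) = C1 - sqrt(3)*exp(sqrt(3)*c)


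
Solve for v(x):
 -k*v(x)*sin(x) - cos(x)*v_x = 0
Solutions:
 v(x) = C1*exp(k*log(cos(x)))


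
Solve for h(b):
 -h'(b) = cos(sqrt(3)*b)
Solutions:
 h(b) = C1 - sqrt(3)*sin(sqrt(3)*b)/3


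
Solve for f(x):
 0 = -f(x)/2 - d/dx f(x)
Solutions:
 f(x) = C1*exp(-x/2)


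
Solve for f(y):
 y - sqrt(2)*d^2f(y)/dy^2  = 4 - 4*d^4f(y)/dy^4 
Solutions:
 f(y) = C1 + C2*y + C3*exp(-2^(1/4)*y/2) + C4*exp(2^(1/4)*y/2) + sqrt(2)*y^3/12 - sqrt(2)*y^2


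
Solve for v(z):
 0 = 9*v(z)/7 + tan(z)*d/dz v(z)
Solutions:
 v(z) = C1/sin(z)^(9/7)


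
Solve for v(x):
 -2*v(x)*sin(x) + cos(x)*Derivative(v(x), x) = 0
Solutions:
 v(x) = C1/cos(x)^2


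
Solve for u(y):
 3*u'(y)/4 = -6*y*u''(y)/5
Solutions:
 u(y) = C1 + C2*y^(3/8)


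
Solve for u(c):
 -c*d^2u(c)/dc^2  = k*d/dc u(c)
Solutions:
 u(c) = C1 + c^(1 - re(k))*(C2*sin(log(c)*Abs(im(k))) + C3*cos(log(c)*im(k)))


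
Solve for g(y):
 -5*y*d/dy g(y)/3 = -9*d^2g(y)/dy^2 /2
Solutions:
 g(y) = C1 + C2*erfi(sqrt(15)*y/9)


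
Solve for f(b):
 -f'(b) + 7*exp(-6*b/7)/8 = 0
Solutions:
 f(b) = C1 - 49*exp(-6*b/7)/48


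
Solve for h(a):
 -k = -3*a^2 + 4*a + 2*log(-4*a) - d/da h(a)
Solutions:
 h(a) = C1 - a^3 + 2*a^2 + a*(k - 2 + 4*log(2)) + 2*a*log(-a)


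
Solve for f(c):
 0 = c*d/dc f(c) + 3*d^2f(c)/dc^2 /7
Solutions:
 f(c) = C1 + C2*erf(sqrt(42)*c/6)


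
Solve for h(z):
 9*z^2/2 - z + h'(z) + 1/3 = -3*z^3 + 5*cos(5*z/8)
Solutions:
 h(z) = C1 - 3*z^4/4 - 3*z^3/2 + z^2/2 - z/3 + 8*sin(5*z/8)


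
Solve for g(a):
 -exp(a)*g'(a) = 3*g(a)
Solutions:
 g(a) = C1*exp(3*exp(-a))


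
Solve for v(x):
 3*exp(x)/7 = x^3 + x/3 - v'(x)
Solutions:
 v(x) = C1 + x^4/4 + x^2/6 - 3*exp(x)/7


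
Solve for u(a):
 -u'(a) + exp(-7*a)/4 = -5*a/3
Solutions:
 u(a) = C1 + 5*a^2/6 - exp(-7*a)/28


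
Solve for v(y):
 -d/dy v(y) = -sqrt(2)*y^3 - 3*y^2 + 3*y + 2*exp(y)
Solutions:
 v(y) = C1 + sqrt(2)*y^4/4 + y^3 - 3*y^2/2 - 2*exp(y)


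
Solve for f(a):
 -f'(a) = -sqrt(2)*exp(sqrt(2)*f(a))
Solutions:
 f(a) = sqrt(2)*(2*log(-1/(C1 + sqrt(2)*a)) - log(2))/4


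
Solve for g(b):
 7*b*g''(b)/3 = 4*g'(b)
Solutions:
 g(b) = C1 + C2*b^(19/7)


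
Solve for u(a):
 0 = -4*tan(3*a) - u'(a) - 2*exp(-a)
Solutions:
 u(a) = C1 - 2*log(tan(3*a)^2 + 1)/3 + 2*exp(-a)


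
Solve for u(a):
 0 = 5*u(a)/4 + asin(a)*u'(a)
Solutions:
 u(a) = C1*exp(-5*Integral(1/asin(a), a)/4)


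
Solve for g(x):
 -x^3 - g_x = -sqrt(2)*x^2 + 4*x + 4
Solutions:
 g(x) = C1 - x^4/4 + sqrt(2)*x^3/3 - 2*x^2 - 4*x


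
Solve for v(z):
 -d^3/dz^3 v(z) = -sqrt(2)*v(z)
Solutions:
 v(z) = C3*exp(2^(1/6)*z) + (C1*sin(2^(1/6)*sqrt(3)*z/2) + C2*cos(2^(1/6)*sqrt(3)*z/2))*exp(-2^(1/6)*z/2)


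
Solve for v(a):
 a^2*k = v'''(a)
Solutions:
 v(a) = C1 + C2*a + C3*a^2 + a^5*k/60


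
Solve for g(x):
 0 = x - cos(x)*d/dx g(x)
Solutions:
 g(x) = C1 + Integral(x/cos(x), x)


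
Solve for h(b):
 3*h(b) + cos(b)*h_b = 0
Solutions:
 h(b) = C1*(sin(b) - 1)^(3/2)/(sin(b) + 1)^(3/2)


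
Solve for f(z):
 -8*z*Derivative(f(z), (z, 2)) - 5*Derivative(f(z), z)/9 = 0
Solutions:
 f(z) = C1 + C2*z^(67/72)


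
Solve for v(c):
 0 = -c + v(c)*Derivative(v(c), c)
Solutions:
 v(c) = -sqrt(C1 + c^2)
 v(c) = sqrt(C1 + c^2)


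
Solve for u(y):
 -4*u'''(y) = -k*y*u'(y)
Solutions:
 u(y) = C1 + Integral(C2*airyai(2^(1/3)*k^(1/3)*y/2) + C3*airybi(2^(1/3)*k^(1/3)*y/2), y)


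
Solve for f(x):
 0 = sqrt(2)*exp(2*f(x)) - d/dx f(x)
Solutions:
 f(x) = log(-sqrt(-1/(C1 + sqrt(2)*x))) - log(2)/2
 f(x) = log(-1/(C1 + sqrt(2)*x))/2 - log(2)/2


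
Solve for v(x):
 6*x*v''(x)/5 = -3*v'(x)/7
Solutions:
 v(x) = C1 + C2*x^(9/14)


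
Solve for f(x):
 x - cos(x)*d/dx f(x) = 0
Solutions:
 f(x) = C1 + Integral(x/cos(x), x)


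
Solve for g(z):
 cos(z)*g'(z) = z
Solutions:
 g(z) = C1 + Integral(z/cos(z), z)


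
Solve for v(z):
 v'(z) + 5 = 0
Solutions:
 v(z) = C1 - 5*z


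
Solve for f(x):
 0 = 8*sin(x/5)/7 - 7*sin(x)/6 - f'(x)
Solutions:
 f(x) = C1 - 40*cos(x/5)/7 + 7*cos(x)/6


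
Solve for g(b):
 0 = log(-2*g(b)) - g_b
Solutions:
 -Integral(1/(log(-_y) + log(2)), (_y, g(b))) = C1 - b


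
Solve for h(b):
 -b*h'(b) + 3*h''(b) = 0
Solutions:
 h(b) = C1 + C2*erfi(sqrt(6)*b/6)


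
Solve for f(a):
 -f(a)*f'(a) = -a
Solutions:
 f(a) = -sqrt(C1 + a^2)
 f(a) = sqrt(C1 + a^2)


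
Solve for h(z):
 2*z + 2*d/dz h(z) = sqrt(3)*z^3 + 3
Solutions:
 h(z) = C1 + sqrt(3)*z^4/8 - z^2/2 + 3*z/2


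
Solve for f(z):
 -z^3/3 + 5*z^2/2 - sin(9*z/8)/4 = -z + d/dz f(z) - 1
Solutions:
 f(z) = C1 - z^4/12 + 5*z^3/6 + z^2/2 + z + 2*cos(9*z/8)/9


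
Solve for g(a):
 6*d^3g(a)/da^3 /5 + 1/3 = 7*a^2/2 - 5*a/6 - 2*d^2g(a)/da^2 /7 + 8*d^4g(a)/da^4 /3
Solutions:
 g(a) = C1 + C2*a + C3*exp(a*(63 - sqrt(12369))/280) + C4*exp(a*(63 + sqrt(12369))/280) + 49*a^4/48 - 6349*a^3/360 + 67193*a^2/200
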